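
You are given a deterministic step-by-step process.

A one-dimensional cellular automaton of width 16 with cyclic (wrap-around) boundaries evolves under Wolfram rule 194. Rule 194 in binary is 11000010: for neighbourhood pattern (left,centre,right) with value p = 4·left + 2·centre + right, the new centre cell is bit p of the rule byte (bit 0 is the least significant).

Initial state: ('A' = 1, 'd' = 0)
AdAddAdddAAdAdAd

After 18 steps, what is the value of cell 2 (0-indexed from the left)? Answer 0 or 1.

t=0: AdAddAdddAAdAdAd
t=1: ddddAdddAdAddddd
t=2: dddAdddAdddddddd
t=3: ddAdddAddddddddd
t=4: dAdddAdddddddddd
t=5: AdddAddddddddddd
t=6: dddAdddddddddddA
t=7: ddAdddddddddddAd
t=8: dAdddddddddddAdd
t=9: AdddddddddddAddd
t=10: dddddddddddAdddA
t=11: ddddddddddAdddAd
t=12: dddddddddAdddAdd
t=13: ddddddddAdddAddd
t=14: dddddddAdddAdddd
t=15: ddddddAdddAddddd
t=16: dddddAdddAdddddd
t=17: ddddAdddAddddddd
t=18: dddAdddAdddddddd

0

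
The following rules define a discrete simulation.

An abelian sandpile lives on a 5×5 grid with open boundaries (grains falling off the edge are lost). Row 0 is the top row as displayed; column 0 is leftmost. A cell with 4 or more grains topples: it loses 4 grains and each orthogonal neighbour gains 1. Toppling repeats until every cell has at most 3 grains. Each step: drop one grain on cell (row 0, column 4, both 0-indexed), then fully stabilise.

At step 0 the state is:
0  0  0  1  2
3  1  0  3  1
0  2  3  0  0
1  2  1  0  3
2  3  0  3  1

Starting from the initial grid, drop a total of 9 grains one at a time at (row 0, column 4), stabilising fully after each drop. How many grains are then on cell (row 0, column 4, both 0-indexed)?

3

0) 0  0  0  1  2
3  1  0  3  1
0  2  3  0  0
1  2  1  0  3
2  3  0  3  1
1) 0  0  0  1  3
3  1  0  3  1
0  2  3  0  0
1  2  1  0  3
2  3  0  3  1
2) 0  0  0  2  0
3  1  0  3  2
0  2  3  0  0
1  2  1  0  3
2  3  0  3  1
3) 0  0  0  2  1
3  1  0  3  2
0  2  3  0  0
1  2  1  0  3
2  3  0  3  1
4) 0  0  0  2  2
3  1  0  3  2
0  2  3  0  0
1  2  1  0  3
2  3  0  3  1
5) 0  0  0  2  3
3  1  0  3  2
0  2  3  0  0
1  2  1  0  3
2  3  0  3  1
6) 0  0  0  3  0
3  1  0  3  3
0  2  3  0  0
1  2  1  0  3
2  3  0  3  1
7) 0  0  0  3  1
3  1  0  3  3
0  2  3  0  0
1  2  1  0  3
2  3  0  3  1
8) 0  0  0  3  2
3  1  0  3  3
0  2  3  0  0
1  2  1  0  3
2  3  0  3  1
9) 0  0  0  3  3
3  1  0  3  3
0  2  3  0  0
1  2  1  0  3
2  3  0  3  1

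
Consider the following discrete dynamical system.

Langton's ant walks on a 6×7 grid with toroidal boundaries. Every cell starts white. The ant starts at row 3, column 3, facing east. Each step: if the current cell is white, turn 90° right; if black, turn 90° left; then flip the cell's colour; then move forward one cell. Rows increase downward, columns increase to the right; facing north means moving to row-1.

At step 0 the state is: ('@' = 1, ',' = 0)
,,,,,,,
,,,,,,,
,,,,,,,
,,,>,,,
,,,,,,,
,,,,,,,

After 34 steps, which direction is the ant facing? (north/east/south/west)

[0] ,,,,,,,
,,,,,,,
,,,,,,,
,,,>,,,
,,,,,,,
,,,,,,,
[1] ,,,,,,,
,,,,,,,
,,,,,,,
,,,@,,,
,,,v,,,
,,,,,,,
[2] ,,,,,,,
,,,,,,,
,,,,,,,
,,,@,,,
,,<@,,,
,,,,,,,
[3] ,,,,,,,
,,,,,,,
,,,,,,,
,,^@,,,
,,@@,,,
,,,,,,,
[4] ,,,,,,,
,,,,,,,
,,,,,,,
,,@>,,,
,,@@,,,
,,,,,,,
[5] ,,,,,,,
,,,,,,,
,,,^,,,
,,@,,,,
,,@@,,,
,,,,,,,
[6] ,,,,,,,
,,,,,,,
,,,@>,,
,,@,,,,
,,@@,,,
,,,,,,,
[7] ,,,,,,,
,,,,,,,
,,,@@,,
,,@,v,,
,,@@,,,
,,,,,,,
[8] ,,,,,,,
,,,,,,,
,,,@@,,
,,@<@,,
,,@@,,,
,,,,,,,
[9] ,,,,,,,
,,,,,,,
,,,^@,,
,,@@@,,
,,@@,,,
,,,,,,,
[10] ,,,,,,,
,,,,,,,
,,<,@,,
,,@@@,,
,,@@,,,
,,,,,,,
[11] ,,,,,,,
,,^,,,,
,,@,@,,
,,@@@,,
,,@@,,,
,,,,,,,
[12] ,,,,,,,
,,@>,,,
,,@,@,,
,,@@@,,
,,@@,,,
,,,,,,,
[13] ,,,,,,,
,,@@,,,
,,@v@,,
,,@@@,,
,,@@,,,
,,,,,,,
[14] ,,,,,,,
,,@@,,,
,,<@@,,
,,@@@,,
,,@@,,,
,,,,,,,
[15] ,,,,,,,
,,@@,,,
,,,@@,,
,,v@@,,
,,@@,,,
,,,,,,,
[16] ,,,,,,,
,,@@,,,
,,,@@,,
,,,>@,,
,,@@,,,
,,,,,,,
[17] ,,,,,,,
,,@@,,,
,,,^@,,
,,,,@,,
,,@@,,,
,,,,,,,
[18] ,,,,,,,
,,@@,,,
,,<,@,,
,,,,@,,
,,@@,,,
,,,,,,,
[19] ,,,,,,,
,,^@,,,
,,@,@,,
,,,,@,,
,,@@,,,
,,,,,,,
[20] ,,,,,,,
,<,@,,,
,,@,@,,
,,,,@,,
,,@@,,,
,,,,,,,
[21] ,^,,,,,
,@,@,,,
,,@,@,,
,,,,@,,
,,@@,,,
,,,,,,,
[22] ,@>,,,,
,@,@,,,
,,@,@,,
,,,,@,,
,,@@,,,
,,,,,,,
[23] ,@@,,,,
,@v@,,,
,,@,@,,
,,,,@,,
,,@@,,,
,,,,,,,
[24] ,@@,,,,
,<@@,,,
,,@,@,,
,,,,@,,
,,@@,,,
,,,,,,,
[25] ,@@,,,,
,,@@,,,
,v@,@,,
,,,,@,,
,,@@,,,
,,,,,,,
[26] ,@@,,,,
,,@@,,,
<@@,@,,
,,,,@,,
,,@@,,,
,,,,,,,
[27] ,@@,,,,
^,@@,,,
@@@,@,,
,,,,@,,
,,@@,,,
,,,,,,,
[28] ,@@,,,,
@>@@,,,
@@@,@,,
,,,,@,,
,,@@,,,
,,,,,,,
[29] ,@@,,,,
@@@@,,,
@v@,@,,
,,,,@,,
,,@@,,,
,,,,,,,
[30] ,@@,,,,
@@@@,,,
@,>,@,,
,,,,@,,
,,@@,,,
,,,,,,,
[31] ,@@,,,,
@@^@,,,
@,,,@,,
,,,,@,,
,,@@,,,
,,,,,,,
[32] ,@@,,,,
@<,@,,,
@,,,@,,
,,,,@,,
,,@@,,,
,,,,,,,
[33] ,@@,,,,
@,,@,,,
@v,,@,,
,,,,@,,
,,@@,,,
,,,,,,,
[34] ,@@,,,,
@,,@,,,
<@,,@,,
,,,,@,,
,,@@,,,
,,,,,,,

west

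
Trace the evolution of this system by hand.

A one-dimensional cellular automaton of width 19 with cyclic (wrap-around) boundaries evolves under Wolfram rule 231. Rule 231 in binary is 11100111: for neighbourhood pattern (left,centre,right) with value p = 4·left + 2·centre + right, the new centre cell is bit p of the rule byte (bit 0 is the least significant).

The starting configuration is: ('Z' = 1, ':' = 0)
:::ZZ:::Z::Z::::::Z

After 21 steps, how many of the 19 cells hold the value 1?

15

t=0: :::ZZ:::Z::Z::::::Z
t=1: :ZZ:Z:ZZZ:ZZ:ZZZZZZ
t=2: Z:ZZZZ:ZZZ:ZZ:ZZZZZ
t=3: ZZ:ZZZZ:ZZZ:ZZ:ZZZZ
t=4: ZZZ:ZZZZ:ZZZ:ZZ:ZZZ
t=5: ZZZZ:ZZZZ:ZZZ:ZZ:ZZ
t=6: ZZZZZ:ZZZZ:ZZZ:ZZ:Z
t=7: ZZZZZZ:ZZZZ:ZZZ:ZZ:
t=8: :ZZZZZZ:ZZZZ:ZZZ:ZZ
t=9: Z:ZZZZZZ:ZZZZ:ZZZ:Z
t=10: ZZ:ZZZZZZ:ZZZZ:ZZZ:
t=11: :ZZ:ZZZZZZ:ZZZZ:ZZZ
t=12: Z:ZZ:ZZZZZZ:ZZZZ:ZZ
t=13: ZZ:ZZ:ZZZZZZ:ZZZZ:Z
t=14: ZZZ:ZZ:ZZZZZZ:ZZZZ:
t=15: :ZZZ:ZZ:ZZZZZZ:ZZZZ
t=16: Z:ZZZ:ZZ:ZZZZZZ:ZZZ
t=17: ZZ:ZZZ:ZZ:ZZZZZZ:ZZ
t=18: ZZZ:ZZZ:ZZ:ZZZZZZ:Z
t=19: ZZZZ:ZZZ:ZZ:ZZZZZZ:
t=20: :ZZZZ:ZZZ:ZZ:ZZZZZZ
t=21: Z:ZZZZ:ZZZ:ZZ:ZZZZZ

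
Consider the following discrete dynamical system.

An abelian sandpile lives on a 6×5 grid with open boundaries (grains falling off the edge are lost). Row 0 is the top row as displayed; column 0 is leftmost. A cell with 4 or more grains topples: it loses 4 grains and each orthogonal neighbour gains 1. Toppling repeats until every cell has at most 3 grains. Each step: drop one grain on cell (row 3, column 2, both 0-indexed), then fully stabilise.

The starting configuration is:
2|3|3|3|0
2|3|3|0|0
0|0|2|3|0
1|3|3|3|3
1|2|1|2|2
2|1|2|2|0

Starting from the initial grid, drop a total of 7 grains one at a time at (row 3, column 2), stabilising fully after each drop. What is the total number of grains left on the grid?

t=0: 2|3|3|3|0
2|3|3|0|0
0|0|2|3|0
1|3|3|3|3
1|2|1|2|2
2|1|2|2|0
t=1: 3|1|2|0|1
3|1|2|3|0
0|3|1|1|2
2|0|3|2|0
1|3|2|3|3
2|1|2|2|0
t=2: 3|1|2|0|1
3|1|2|3|0
0|3|2|1|2
2|1|0|3|0
1|3|3|3|3
2|1|2|2|0
t=3: 3|1|2|0|1
3|1|2|3|0
0|3|2|1|2
2|1|1|3|0
1|3|3|3|3
2|1|2|2|0
t=4: 3|1|2|0|1
3|1|2|3|0
0|3|2|1|2
2|1|2|3|0
1|3|3|3|3
2|1|2|2|0
t=5: 3|1|2|0|1
3|1|2|3|0
0|3|2|1|2
2|1|3|3|0
1|3|3|3|3
2|1|2|2|0
t=6: 3|1|2|0|1
3|1|2|3|0
0|3|3|2|2
2|3|2|1|2
2|0|2|2|0
2|2|3|3|1
t=7: 3|1|2|0|1
3|1|2|3|0
0|3|3|2|2
2|3|3|1|2
2|0|2|2|0
2|2|3|3|1

54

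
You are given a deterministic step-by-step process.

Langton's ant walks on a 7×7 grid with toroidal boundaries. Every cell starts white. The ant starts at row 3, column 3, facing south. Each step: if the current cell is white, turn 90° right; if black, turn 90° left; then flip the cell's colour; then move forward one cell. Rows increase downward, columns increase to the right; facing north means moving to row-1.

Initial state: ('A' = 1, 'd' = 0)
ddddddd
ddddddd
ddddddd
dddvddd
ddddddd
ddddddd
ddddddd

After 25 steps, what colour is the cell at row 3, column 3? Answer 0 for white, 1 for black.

t=0: ddddddd
ddddddd
ddddddd
dddvddd
ddddddd
ddddddd
ddddddd
t=1: ddddddd
ddddddd
ddddddd
dd<Addd
ddddddd
ddddddd
ddddddd
t=2: ddddddd
ddddddd
dd^dddd
ddAAddd
ddddddd
ddddddd
ddddddd
t=3: ddddddd
ddddddd
ddA>ddd
ddAAddd
ddddddd
ddddddd
ddddddd
t=4: ddddddd
ddddddd
ddAAddd
ddAvddd
ddddddd
ddddddd
ddddddd
t=5: ddddddd
ddddddd
ddAAddd
ddAd>dd
ddddddd
ddddddd
ddddddd
t=6: ddddddd
ddddddd
ddAAddd
ddAdAdd
ddddvdd
ddddddd
ddddddd
t=7: ddddddd
ddddddd
ddAAddd
ddAdAdd
ddd<Add
ddddddd
ddddddd
t=8: ddddddd
ddddddd
ddAAddd
ddA^Add
dddAAdd
ddddddd
ddddddd
t=9: ddddddd
ddddddd
ddAAddd
ddAA>dd
dddAAdd
ddddddd
ddddddd
t=10: ddddddd
ddddddd
ddAA^dd
ddAAddd
dddAAdd
ddddddd
ddddddd
t=11: ddddddd
ddddddd
ddAAA>d
ddAAddd
dddAAdd
ddddddd
ddddddd
t=12: ddddddd
ddddddd
ddAAAAd
ddAAdvd
dddAAdd
ddddddd
ddddddd
t=13: ddddddd
ddddddd
ddAAAAd
ddAA<Ad
dddAAdd
ddddddd
ddddddd
t=14: ddddddd
ddddddd
ddAA^Ad
ddAAAAd
dddAAdd
ddddddd
ddddddd
t=15: ddddddd
ddddddd
ddA<dAd
ddAAAAd
dddAAdd
ddddddd
ddddddd
t=16: ddddddd
ddddddd
ddAddAd
ddAvAAd
dddAAdd
ddddddd
ddddddd
t=17: ddddddd
ddddddd
ddAddAd
ddAd>Ad
dddAAdd
ddddddd
ddddddd
t=18: ddddddd
ddddddd
ddAd^Ad
ddAddAd
dddAAdd
ddddddd
ddddddd
t=19: ddddddd
ddddddd
ddAdA>d
ddAddAd
dddAAdd
ddddddd
ddddddd
t=20: ddddddd
ddddd^d
ddAdAdd
ddAddAd
dddAAdd
ddddddd
ddddddd
t=21: ddddddd
dddddA>
ddAdAdd
ddAddAd
dddAAdd
ddddddd
ddddddd
t=22: ddddddd
dddddAA
ddAdAdv
ddAddAd
dddAAdd
ddddddd
ddddddd
t=23: ddddddd
dddddAA
ddAdA<A
ddAddAd
dddAAdd
ddddddd
ddddddd
t=24: ddddddd
ddddd^A
ddAdAAA
ddAddAd
dddAAdd
ddddddd
ddddddd
t=25: ddddddd
dddd<dA
ddAdAAA
ddAddAd
dddAAdd
ddddddd
ddddddd

0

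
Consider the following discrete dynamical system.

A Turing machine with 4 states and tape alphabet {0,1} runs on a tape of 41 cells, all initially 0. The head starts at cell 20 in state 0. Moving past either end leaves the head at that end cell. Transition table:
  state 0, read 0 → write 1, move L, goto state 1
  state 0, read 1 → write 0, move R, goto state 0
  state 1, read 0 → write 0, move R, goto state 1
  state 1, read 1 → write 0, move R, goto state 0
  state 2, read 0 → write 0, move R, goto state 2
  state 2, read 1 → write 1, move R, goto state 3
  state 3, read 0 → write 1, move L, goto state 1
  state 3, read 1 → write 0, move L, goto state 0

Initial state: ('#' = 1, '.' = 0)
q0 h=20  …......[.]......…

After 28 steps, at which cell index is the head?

k=0  q0 h=20  …......[.]......…
k=1  q1 h=19  …......[.]#.....…
k=2  q1 h=20  …......[#]......…
k=3  q0 h=21  …......[.]......…
k=4  q1 h=20  …......[.]#.....…
k=5  q1 h=21  …......[#]......…
k=6  q0 h=22  …......[.]......…
k=7  q1 h=21  …......[.]#.....…
k=8  q1 h=22  …......[#]......…
k=9  q0 h=23  …......[.]......…
k=10  q1 h=22  …......[.]#.....…
k=11  q1 h=23  …......[#]......…
k=12  q0 h=24  …......[.]......…
k=13  q1 h=23  …......[.]#.....…
k=14  q1 h=24  …......[#]......…
k=15  q0 h=25  …......[.]......…
k=16  q1 h=24  …......[.]#.....…
k=17  q1 h=25  …......[#]......…
k=18  q0 h=26  …......[.]......…
k=19  q1 h=25  …......[.]#.....…
k=20  q1 h=26  …......[#]......…
k=21  q0 h=27  …......[.]......…
k=22  q1 h=26  …......[.]#.....…
k=23  q1 h=27  …......[#]......…
k=24  q0 h=28  …......[.]......…
k=25  q1 h=27  …......[.]#.....…
k=26  q1 h=28  …......[#]......…
k=27  q0 h=29  …......[.]......…
k=28  q1 h=28  …......[.]#.....…

28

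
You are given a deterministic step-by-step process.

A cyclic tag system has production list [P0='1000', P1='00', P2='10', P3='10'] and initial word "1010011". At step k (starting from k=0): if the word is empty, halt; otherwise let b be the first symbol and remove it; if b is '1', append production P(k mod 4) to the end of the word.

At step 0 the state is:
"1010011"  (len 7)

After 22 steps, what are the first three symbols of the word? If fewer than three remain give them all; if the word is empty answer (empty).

000

t=0: "1010011"  (len 7)
t=1: "0100111000"  (len 10)
t=2: "100111000"  (len 9)
t=3: "0011100010"  (len 10)
t=4: "011100010"  (len 9)
t=5: "11100010"  (len 8)
t=6: "110001000"  (len 9)
t=7: "1000100010"  (len 10)
t=8: "00010001010"  (len 11)
t=9: "0010001010"  (len 10)
t=10: "010001010"  (len 9)
t=11: "10001010"  (len 8)
t=12: "000101010"  (len 9)
t=13: "00101010"  (len 8)
t=14: "0101010"  (len 7)
t=15: "101010"  (len 6)
t=16: "0101010"  (len 7)
t=17: "101010"  (len 6)
t=18: "0101000"  (len 7)
t=19: "101000"  (len 6)
t=20: "0100010"  (len 7)
t=21: "100010"  (len 6)
t=22: "0001000"  (len 7)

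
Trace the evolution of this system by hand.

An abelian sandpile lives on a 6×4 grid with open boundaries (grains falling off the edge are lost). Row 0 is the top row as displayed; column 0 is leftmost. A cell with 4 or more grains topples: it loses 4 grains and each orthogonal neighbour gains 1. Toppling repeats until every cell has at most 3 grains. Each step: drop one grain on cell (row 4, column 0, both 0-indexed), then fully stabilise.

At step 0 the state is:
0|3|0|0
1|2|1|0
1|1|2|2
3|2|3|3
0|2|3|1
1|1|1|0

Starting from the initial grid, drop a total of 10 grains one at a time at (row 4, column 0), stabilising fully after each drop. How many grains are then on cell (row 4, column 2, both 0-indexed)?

1

step 0: 0|3|0|0
1|2|1|0
1|1|2|2
3|2|3|3
0|2|3|1
1|1|1|0
step 1: 0|3|0|0
1|2|1|0
1|1|2|2
3|2|3|3
1|2|3|1
1|1|1|0
step 2: 0|3|0|0
1|2|1|0
1|1|2|2
3|2|3|3
2|2|3|1
1|1|1|0
step 3: 0|3|0|0
1|2|1|0
1|1|2|2
3|2|3|3
3|2|3|1
1|1|1|0
step 4: 0|3|0|0
1|2|1|0
2|1|2|2
0|3|3|3
1|3|3|1
2|1|1|0
step 5: 0|3|0|0
1|2|1|0
2|1|2|2
0|3|3|3
2|3|3|1
2|1|1|0
step 6: 0|3|0|0
1|2|1|0
2|1|2|2
0|3|3|3
3|3|3|1
2|1|1|0
step 7: 0|3|0|0
1|2|1|0
2|2|3|3
2|1|2|0
1|2|1|3
3|2|2|0
step 8: 0|3|0|0
1|2|1|0
2|2|3|3
2|1|2|0
2|2|1|3
3|2|2|0
step 9: 0|3|0|0
1|2|1|0
2|2|3|3
2|1|2|0
3|2|1|3
3|2|2|0
step 10: 0|3|0|0
1|2|1|0
2|2|3|3
3|1|2|0
1|3|1|3
0|3|2|0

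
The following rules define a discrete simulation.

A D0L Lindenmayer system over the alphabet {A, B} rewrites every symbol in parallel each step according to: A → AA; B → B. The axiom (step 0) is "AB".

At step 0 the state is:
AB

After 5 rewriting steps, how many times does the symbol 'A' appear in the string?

step 0: AB
step 1: AAB
step 2: AAAAB
step 3: AAAAAAAAB
step 4: AAAAAAAAAAAAAAAAB
step 5: AAAAAAAAAAAAAAAAAAAAAAAAAAAAAAAAB

32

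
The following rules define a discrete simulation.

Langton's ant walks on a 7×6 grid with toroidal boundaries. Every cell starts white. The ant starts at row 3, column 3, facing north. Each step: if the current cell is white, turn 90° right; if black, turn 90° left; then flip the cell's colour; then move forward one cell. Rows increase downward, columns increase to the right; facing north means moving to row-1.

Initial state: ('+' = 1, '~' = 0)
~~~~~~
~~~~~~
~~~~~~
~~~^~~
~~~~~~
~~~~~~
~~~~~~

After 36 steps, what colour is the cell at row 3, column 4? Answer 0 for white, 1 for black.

[0] ~~~~~~
~~~~~~
~~~~~~
~~~^~~
~~~~~~
~~~~~~
~~~~~~
[1] ~~~~~~
~~~~~~
~~~~~~
~~~+>~
~~~~~~
~~~~~~
~~~~~~
[2] ~~~~~~
~~~~~~
~~~~~~
~~~++~
~~~~v~
~~~~~~
~~~~~~
[3] ~~~~~~
~~~~~~
~~~~~~
~~~++~
~~~<+~
~~~~~~
~~~~~~
[4] ~~~~~~
~~~~~~
~~~~~~
~~~^+~
~~~++~
~~~~~~
~~~~~~
[5] ~~~~~~
~~~~~~
~~~~~~
~~<~+~
~~~++~
~~~~~~
~~~~~~
[6] ~~~~~~
~~~~~~
~~^~~~
~~+~+~
~~~++~
~~~~~~
~~~~~~
[7] ~~~~~~
~~~~~~
~~+>~~
~~+~+~
~~~++~
~~~~~~
~~~~~~
[8] ~~~~~~
~~~~~~
~~++~~
~~+v+~
~~~++~
~~~~~~
~~~~~~
[9] ~~~~~~
~~~~~~
~~++~~
~~<++~
~~~++~
~~~~~~
~~~~~~
[10] ~~~~~~
~~~~~~
~~++~~
~~~++~
~~v++~
~~~~~~
~~~~~~
[11] ~~~~~~
~~~~~~
~~++~~
~~~++~
~<+++~
~~~~~~
~~~~~~
[12] ~~~~~~
~~~~~~
~~++~~
~^~++~
~++++~
~~~~~~
~~~~~~
[13] ~~~~~~
~~~~~~
~~++~~
~+>++~
~++++~
~~~~~~
~~~~~~
[14] ~~~~~~
~~~~~~
~~++~~
~++++~
~+v++~
~~~~~~
~~~~~~
[15] ~~~~~~
~~~~~~
~~++~~
~++++~
~+~>+~
~~~~~~
~~~~~~
[16] ~~~~~~
~~~~~~
~~++~~
~++^+~
~+~~+~
~~~~~~
~~~~~~
[17] ~~~~~~
~~~~~~
~~++~~
~+<~+~
~+~~+~
~~~~~~
~~~~~~
[18] ~~~~~~
~~~~~~
~~++~~
~+~~+~
~+v~+~
~~~~~~
~~~~~~
[19] ~~~~~~
~~~~~~
~~++~~
~+~~+~
~<+~+~
~~~~~~
~~~~~~
[20] ~~~~~~
~~~~~~
~~++~~
~+~~+~
~~+~+~
~v~~~~
~~~~~~
[21] ~~~~~~
~~~~~~
~~++~~
~+~~+~
~~+~+~
<+~~~~
~~~~~~
[22] ~~~~~~
~~~~~~
~~++~~
~+~~+~
^~+~+~
++~~~~
~~~~~~
[23] ~~~~~~
~~~~~~
~~++~~
~+~~+~
+>+~+~
++~~~~
~~~~~~
[24] ~~~~~~
~~~~~~
~~++~~
~+~~+~
+++~+~
+v~~~~
~~~~~~
[25] ~~~~~~
~~~~~~
~~++~~
~+~~+~
+++~+~
+~>~~~
~~~~~~
[26] ~~~~~~
~~~~~~
~~++~~
~+~~+~
+++~+~
+~+~~~
~~v~~~
[27] ~~~~~~
~~~~~~
~~++~~
~+~~+~
+++~+~
+~+~~~
~<+~~~
[28] ~~~~~~
~~~~~~
~~++~~
~+~~+~
+++~+~
+^+~~~
~++~~~
[29] ~~~~~~
~~~~~~
~~++~~
~+~~+~
+++~+~
++>~~~
~++~~~
[30] ~~~~~~
~~~~~~
~~++~~
~+~~+~
++^~+~
++~~~~
~++~~~
[31] ~~~~~~
~~~~~~
~~++~~
~+~~+~
+<~~+~
++~~~~
~++~~~
[32] ~~~~~~
~~~~~~
~~++~~
~+~~+~
+~~~+~
+v~~~~
~++~~~
[33] ~~~~~~
~~~~~~
~~++~~
~+~~+~
+~~~+~
+~>~~~
~++~~~
[34] ~~~~~~
~~~~~~
~~++~~
~+~~+~
+~~~+~
+~+~~~
~+v~~~
[35] ~~~~~~
~~~~~~
~~++~~
~+~~+~
+~~~+~
+~+~~~
~+~>~~
[36] ~~~v~~
~~~~~~
~~++~~
~+~~+~
+~~~+~
+~+~~~
~+~+~~

1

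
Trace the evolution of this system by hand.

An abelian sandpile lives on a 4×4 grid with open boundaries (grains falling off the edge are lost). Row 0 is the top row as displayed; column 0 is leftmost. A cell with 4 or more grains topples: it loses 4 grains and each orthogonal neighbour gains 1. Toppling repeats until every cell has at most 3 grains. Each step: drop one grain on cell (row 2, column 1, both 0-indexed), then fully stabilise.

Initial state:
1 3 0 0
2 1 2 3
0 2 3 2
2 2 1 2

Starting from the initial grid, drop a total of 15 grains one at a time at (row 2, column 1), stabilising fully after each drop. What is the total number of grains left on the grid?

gen 0: 1 3 0 0
2 1 2 3
0 2 3 2
2 2 1 2
gen 1: 1 3 0 0
2 1 2 3
0 3 3 2
2 2 1 2
gen 2: 1 3 0 0
2 2 3 3
1 1 0 3
2 3 2 2
gen 3: 1 3 0 0
2 2 3 3
1 2 0 3
2 3 2 2
gen 4: 1 3 0 0
2 2 3 3
1 3 0 3
2 3 2 2
gen 5: 1 3 0 0
2 3 3 3
2 1 1 3
3 0 3 2
gen 6: 1 3 0 0
2 3 3 3
2 2 1 3
3 0 3 2
gen 7: 1 3 0 0
2 3 3 3
2 3 1 3
3 0 3 2
gen 8: 2 0 2 1
3 2 2 1
3 2 1 2
3 2 1 0
gen 9: 2 0 2 1
3 2 2 1
3 3 1 2
3 2 1 0
gen 10: 3 1 2 1
1 0 3 1
2 3 2 2
1 0 2 0
gen 11: 3 1 2 1
1 1 3 1
3 0 3 2
1 1 2 0
gen 12: 3 1 2 1
1 1 3 1
3 1 3 2
1 1 2 0
gen 13: 3 1 2 1
1 1 3 1
3 2 3 2
1 1 2 0
gen 14: 3 1 2 1
1 1 3 1
3 3 3 2
1 1 2 0
gen 15: 3 1 3 1
2 3 0 2
0 2 1 3
2 2 3 0

28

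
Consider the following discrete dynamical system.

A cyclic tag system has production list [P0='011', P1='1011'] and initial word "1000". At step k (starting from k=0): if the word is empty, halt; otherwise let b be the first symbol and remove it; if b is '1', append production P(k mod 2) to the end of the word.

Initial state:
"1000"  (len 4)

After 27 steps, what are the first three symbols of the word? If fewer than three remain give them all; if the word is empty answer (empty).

step 0: "1000"  (len 4)
step 1: "000011"  (len 6)
step 2: "00011"  (len 5)
step 3: "0011"  (len 4)
step 4: "011"  (len 3)
step 5: "11"  (len 2)
step 6: "11011"  (len 5)
step 7: "1011011"  (len 7)
step 8: "0110111011"  (len 10)
step 9: "110111011"  (len 9)
step 10: "101110111011"  (len 12)
step 11: "01110111011011"  (len 14)
step 12: "1110111011011"  (len 13)
step 13: "110111011011011"  (len 15)
step 14: "101110110110111011"  (len 18)
step 15: "01110110110111011011"  (len 20)
step 16: "1110110110111011011"  (len 19)
step 17: "110110110111011011011"  (len 21)
step 18: "101101101110110110111011"  (len 24)
step 19: "01101101110110110111011011"  (len 26)
step 20: "1101101110110110111011011"  (len 25)
step 21: "101101110110110111011011011"  (len 27)
step 22: "011011101101101110110110111011"  (len 30)
step 23: "11011101101101110110110111011"  (len 29)
step 24: "10111011011011101101101110111011"  (len 32)
step 25: "0111011011011101101101110111011011"  (len 34)
step 26: "111011011011101101101110111011011"  (len 33)
step 27: "11011011011101101101110111011011011"  (len 35)

110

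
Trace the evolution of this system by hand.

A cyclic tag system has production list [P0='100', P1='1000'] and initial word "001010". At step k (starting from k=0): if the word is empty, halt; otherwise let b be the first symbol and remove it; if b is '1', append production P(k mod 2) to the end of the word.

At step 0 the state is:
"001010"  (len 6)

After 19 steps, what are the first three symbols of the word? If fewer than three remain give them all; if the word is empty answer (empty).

step 0: "001010"  (len 6)
step 1: "01010"  (len 5)
step 2: "1010"  (len 4)
step 3: "010100"  (len 6)
step 4: "10100"  (len 5)
step 5: "0100100"  (len 7)
step 6: "100100"  (len 6)
step 7: "00100100"  (len 8)
step 8: "0100100"  (len 7)
step 9: "100100"  (len 6)
step 10: "001001000"  (len 9)
step 11: "01001000"  (len 8)
step 12: "1001000"  (len 7)
step 13: "001000100"  (len 9)
step 14: "01000100"  (len 8)
step 15: "1000100"  (len 7)
step 16: "0001001000"  (len 10)
step 17: "001001000"  (len 9)
step 18: "01001000"  (len 8)
step 19: "1001000"  (len 7)

100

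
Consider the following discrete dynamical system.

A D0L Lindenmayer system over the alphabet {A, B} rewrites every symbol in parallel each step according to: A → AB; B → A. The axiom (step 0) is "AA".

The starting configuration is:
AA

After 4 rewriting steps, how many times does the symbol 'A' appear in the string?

10

0) AA
1) ABAB
2) ABAABA
3) ABAABABAAB
4) ABAABABAABAABABA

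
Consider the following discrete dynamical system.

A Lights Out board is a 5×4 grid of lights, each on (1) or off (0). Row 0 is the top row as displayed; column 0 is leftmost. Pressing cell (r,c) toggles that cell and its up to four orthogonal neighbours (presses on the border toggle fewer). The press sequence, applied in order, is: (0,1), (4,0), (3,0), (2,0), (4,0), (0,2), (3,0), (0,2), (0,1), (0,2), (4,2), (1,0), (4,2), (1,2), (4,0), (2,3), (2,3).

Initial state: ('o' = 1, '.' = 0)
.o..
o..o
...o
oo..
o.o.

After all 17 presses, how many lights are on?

[0] .o..
o..o
...o
oo..
o.o.
[1] o.o.
oo.o
...o
oo..
o.o.
[2] o.o.
oo.o
...o
.o..
.oo.
[3] o.o.
oo.o
o..o
o...
ooo.
[4] o.o.
.o.o
.o.o
....
ooo.
[5] o.o.
.o.o
.o.o
o...
..o.
[6] oo.o
.ooo
.o.o
o...
..o.
[7] oo.o
.ooo
oo.o
.o..
o.o.
[8] o.o.
.o.o
oo.o
.o..
o.o.
[9] .o..
...o
oo.o
.o..
o.o.
[10] ..oo
..oo
oo.o
.o..
o.o.
[11] ..oo
..oo
oo.o
.oo.
oo.o
[12] o.oo
oooo
.o.o
.oo.
oo.o
[13] o.oo
oooo
.o.o
.o..
o.o.
[14] o..o
o...
.ooo
.o..
o.o.
[15] o..o
o...
.ooo
oo..
.oo.
[16] o..o
o..o
.o..
oo.o
.oo.
[17] o..o
o...
.ooo
oo..
.oo.

10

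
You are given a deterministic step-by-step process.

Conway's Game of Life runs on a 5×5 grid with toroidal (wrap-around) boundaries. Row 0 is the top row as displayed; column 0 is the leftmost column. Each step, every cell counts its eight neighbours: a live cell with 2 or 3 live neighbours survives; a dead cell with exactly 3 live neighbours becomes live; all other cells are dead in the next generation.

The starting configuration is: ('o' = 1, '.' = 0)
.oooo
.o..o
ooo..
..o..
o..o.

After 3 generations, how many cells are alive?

7

gen 0: .oooo
.o..o
ooo..
..o..
o..o.
gen 1: .o...
....o
o.oo.
o.ooo
o....
gen 2: o....
ooooo
o.o..
o.o..
o.oo.
gen 3: .....
..oo.
.....
o.o..
o.oo.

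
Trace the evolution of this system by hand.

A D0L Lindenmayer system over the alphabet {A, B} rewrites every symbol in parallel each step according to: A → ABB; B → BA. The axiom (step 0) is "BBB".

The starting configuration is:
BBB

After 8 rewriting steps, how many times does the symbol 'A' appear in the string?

1224

[0] BBB
[1] BABABA
[2] BAABBBAABBBAABB
[3] BAABBABBBABABAABBABBBABABAABBABBBABA
[4] BAABBABBBABAABBBABABAABBBAABBBAABBABBBABAABBBABABAABBBAABBBAABBABBBABAABBBABABAABBBAABB
[5] BAABBABBBABAABBBABABAABBBAABBABBBABABAABBBAABBBAABBABBBABA…ABBBABABAABBBAABBABBBABABAABBBAABBBAABBABBBABABAABBABBBABA  (len 210)
[6] BAABBABBBABAABBBABABAABBBAABBABBBABABAABBBAABBBAABBABBBABA…BAABBABBBABAABBBABABAABBBAABBBAABBABBBABAABBBABABAABBBAABB  (len 507)
[7] BAABBABBBABAABBBABABAABBBAABBABBBABABAABBBAABBBAABBABBBABA…ABBBABABAABBBAABBABBBABABAABBBAABBBAABBABBBABABAABBABBBABA  (len 1224)
[8] BAABBABBBABAABBBABABAABBBAABBABBBABABAABBBAABBBAABBABBBABA…BAABBABBBABAABBBABABAABBBAABBBAABBABBBABAABBBABABAABBBAABB  (len 2955)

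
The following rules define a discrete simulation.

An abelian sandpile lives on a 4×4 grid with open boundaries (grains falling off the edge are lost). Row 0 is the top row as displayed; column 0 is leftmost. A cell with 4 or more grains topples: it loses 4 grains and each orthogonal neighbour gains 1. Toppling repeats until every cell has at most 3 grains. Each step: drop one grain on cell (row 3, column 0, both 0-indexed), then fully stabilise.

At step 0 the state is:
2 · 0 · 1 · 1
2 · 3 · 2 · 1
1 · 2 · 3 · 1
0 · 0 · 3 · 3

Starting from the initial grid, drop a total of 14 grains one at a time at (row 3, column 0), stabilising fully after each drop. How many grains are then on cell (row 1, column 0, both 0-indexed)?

gen 0: 2 · 0 · 1 · 1
2 · 3 · 2 · 1
1 · 2 · 3 · 1
0 · 0 · 3 · 3
gen 1: 2 · 0 · 1 · 1
2 · 3 · 2 · 1
1 · 2 · 3 · 1
1 · 0 · 3 · 3
gen 2: 2 · 0 · 1 · 1
2 · 3 · 2 · 1
1 · 2 · 3 · 1
2 · 0 · 3 · 3
gen 3: 2 · 0 · 1 · 1
2 · 3 · 2 · 1
1 · 2 · 3 · 1
3 · 0 · 3 · 3
gen 4: 2 · 0 · 1 · 1
2 · 3 · 2 · 1
2 · 2 · 3 · 1
0 · 1 · 3 · 3
gen 5: 2 · 0 · 1 · 1
2 · 3 · 2 · 1
2 · 2 · 3 · 1
1 · 1 · 3 · 3
gen 6: 2 · 0 · 1 · 1
2 · 3 · 2 · 1
2 · 2 · 3 · 1
2 · 1 · 3 · 3
gen 7: 2 · 0 · 1 · 1
2 · 3 · 2 · 1
2 · 2 · 3 · 1
3 · 1 · 3 · 3
gen 8: 2 · 0 · 1 · 1
2 · 3 · 2 · 1
3 · 2 · 3 · 1
0 · 2 · 3 · 3
gen 9: 2 · 0 · 1 · 1
2 · 3 · 2 · 1
3 · 2 · 3 · 1
1 · 2 · 3 · 3
gen 10: 2 · 0 · 1 · 1
2 · 3 · 2 · 1
3 · 2 · 3 · 1
2 · 2 · 3 · 3
gen 11: 2 · 0 · 1 · 1
2 · 3 · 2 · 1
3 · 2 · 3 · 1
3 · 2 · 3 · 3
gen 12: 2 · 0 · 1 · 1
3 · 3 · 2 · 1
0 · 3 · 3 · 1
1 · 3 · 3 · 3
gen 13: 2 · 0 · 1 · 1
3 · 3 · 2 · 1
0 · 3 · 3 · 1
2 · 3 · 3 · 3
gen 14: 2 · 0 · 1 · 1
3 · 3 · 2 · 1
0 · 3 · 3 · 1
3 · 3 · 3 · 3

3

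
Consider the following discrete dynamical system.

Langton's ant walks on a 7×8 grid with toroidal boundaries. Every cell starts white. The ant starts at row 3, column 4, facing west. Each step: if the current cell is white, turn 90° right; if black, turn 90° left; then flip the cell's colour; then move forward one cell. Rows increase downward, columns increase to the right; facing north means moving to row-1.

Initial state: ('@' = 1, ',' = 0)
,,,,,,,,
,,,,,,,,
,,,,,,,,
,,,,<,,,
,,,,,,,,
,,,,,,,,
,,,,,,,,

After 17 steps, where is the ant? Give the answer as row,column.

k=0  ,,,,,,,,
,,,,,,,,
,,,,,,,,
,,,,<,,,
,,,,,,,,
,,,,,,,,
,,,,,,,,
k=1  ,,,,,,,,
,,,,,,,,
,,,,^,,,
,,,,@,,,
,,,,,,,,
,,,,,,,,
,,,,,,,,
k=2  ,,,,,,,,
,,,,,,,,
,,,,@>,,
,,,,@,,,
,,,,,,,,
,,,,,,,,
,,,,,,,,
k=3  ,,,,,,,,
,,,,,,,,
,,,,@@,,
,,,,@v,,
,,,,,,,,
,,,,,,,,
,,,,,,,,
k=4  ,,,,,,,,
,,,,,,,,
,,,,@@,,
,,,,<@,,
,,,,,,,,
,,,,,,,,
,,,,,,,,
k=5  ,,,,,,,,
,,,,,,,,
,,,,@@,,
,,,,,@,,
,,,,v,,,
,,,,,,,,
,,,,,,,,
k=6  ,,,,,,,,
,,,,,,,,
,,,,@@,,
,,,,,@,,
,,,<@,,,
,,,,,,,,
,,,,,,,,
k=7  ,,,,,,,,
,,,,,,,,
,,,,@@,,
,,,^,@,,
,,,@@,,,
,,,,,,,,
,,,,,,,,
k=8  ,,,,,,,,
,,,,,,,,
,,,,@@,,
,,,@>@,,
,,,@@,,,
,,,,,,,,
,,,,,,,,
k=9  ,,,,,,,,
,,,,,,,,
,,,,@@,,
,,,@@@,,
,,,@v,,,
,,,,,,,,
,,,,,,,,
k=10  ,,,,,,,,
,,,,,,,,
,,,,@@,,
,,,@@@,,
,,,@,>,,
,,,,,,,,
,,,,,,,,
k=11  ,,,,,,,,
,,,,,,,,
,,,,@@,,
,,,@@@,,
,,,@,@,,
,,,,,v,,
,,,,,,,,
k=12  ,,,,,,,,
,,,,,,,,
,,,,@@,,
,,,@@@,,
,,,@,@,,
,,,,<@,,
,,,,,,,,
k=13  ,,,,,,,,
,,,,,,,,
,,,,@@,,
,,,@@@,,
,,,@^@,,
,,,,@@,,
,,,,,,,,
k=14  ,,,,,,,,
,,,,,,,,
,,,,@@,,
,,,@@@,,
,,,@@>,,
,,,,@@,,
,,,,,,,,
k=15  ,,,,,,,,
,,,,,,,,
,,,,@@,,
,,,@@^,,
,,,@@,,,
,,,,@@,,
,,,,,,,,
k=16  ,,,,,,,,
,,,,,,,,
,,,,@@,,
,,,@<,,,
,,,@@,,,
,,,,@@,,
,,,,,,,,
k=17  ,,,,,,,,
,,,,,,,,
,,,,@@,,
,,,@,,,,
,,,@v,,,
,,,,@@,,
,,,,,,,,

4,4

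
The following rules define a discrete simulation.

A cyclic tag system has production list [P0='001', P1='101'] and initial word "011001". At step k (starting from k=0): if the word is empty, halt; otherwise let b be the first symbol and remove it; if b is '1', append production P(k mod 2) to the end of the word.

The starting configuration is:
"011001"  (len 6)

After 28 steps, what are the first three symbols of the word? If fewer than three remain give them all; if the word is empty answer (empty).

011

t=0: "011001"  (len 6)
t=1: "11001"  (len 5)
t=2: "1001101"  (len 7)
t=3: "001101001"  (len 9)
t=4: "01101001"  (len 8)
t=5: "1101001"  (len 7)
t=6: "101001101"  (len 9)
t=7: "01001101001"  (len 11)
t=8: "1001101001"  (len 10)
t=9: "001101001001"  (len 12)
t=10: "01101001001"  (len 11)
t=11: "1101001001"  (len 10)
t=12: "101001001101"  (len 12)
t=13: "01001001101001"  (len 14)
t=14: "1001001101001"  (len 13)
t=15: "001001101001001"  (len 15)
t=16: "01001101001001"  (len 14)
t=17: "1001101001001"  (len 13)
t=18: "001101001001101"  (len 15)
t=19: "01101001001101"  (len 14)
t=20: "1101001001101"  (len 13)
t=21: "101001001101001"  (len 15)
t=22: "01001001101001101"  (len 17)
t=23: "1001001101001101"  (len 16)
t=24: "001001101001101101"  (len 18)
t=25: "01001101001101101"  (len 17)
t=26: "1001101001101101"  (len 16)
t=27: "001101001101101001"  (len 18)
t=28: "01101001101101001"  (len 17)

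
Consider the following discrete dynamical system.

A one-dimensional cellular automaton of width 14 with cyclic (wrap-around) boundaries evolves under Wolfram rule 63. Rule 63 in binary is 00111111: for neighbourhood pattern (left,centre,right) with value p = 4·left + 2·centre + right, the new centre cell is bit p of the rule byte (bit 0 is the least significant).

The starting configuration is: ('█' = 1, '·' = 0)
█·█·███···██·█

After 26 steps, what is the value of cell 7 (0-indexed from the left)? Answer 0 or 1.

0) █·█·███···██·█
1) ·████··████·██
2) ██···███···██·
3) █·████··████·█
4) ·██···███···██
5) ██·████··████·
6) █·██···███···█
7) ·██·████··████
8) ██·██···███···
9) █·██·████··███
10) ·██·██···███··
11) ██·██·████··██
12) ··██·██···███·
13) ███·██·████··█
14) ···██·██···███
15) ████·██·████··
16) █···██·██···██
17) ·████·██·████·
18) ██···██·██···█
19) ··████·██·████
20) ███···██·██···
21) █··████·██·███
22) ·███···██·██··
23) ██··████·██·██
24) ··███···██·██·
25) ███··████·██·█
26) ···███···██·██

0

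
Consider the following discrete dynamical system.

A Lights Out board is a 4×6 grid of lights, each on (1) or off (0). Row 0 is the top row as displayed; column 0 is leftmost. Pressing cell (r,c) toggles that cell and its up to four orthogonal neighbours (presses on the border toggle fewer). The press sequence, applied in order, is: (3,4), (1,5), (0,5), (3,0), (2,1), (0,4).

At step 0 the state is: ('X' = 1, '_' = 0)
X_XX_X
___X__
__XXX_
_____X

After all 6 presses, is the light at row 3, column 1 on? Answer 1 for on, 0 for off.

gen 0: X_XX_X
___X__
__XXX_
_____X
gen 1: X_XX_X
___X__
__XX__
___XX_
gen 2: X_XX__
___XXX
__XX_X
___XX_
gen 3: X_XXXX
___XX_
__XX_X
___XX_
gen 4: X_XXXX
___XX_
X_XX_X
XX_XX_
gen 5: X_XXXX
_X_XX_
_X_X_X
X__XX_
gen 6: X_X___
_X_X__
_X_X_X
X__XX_

0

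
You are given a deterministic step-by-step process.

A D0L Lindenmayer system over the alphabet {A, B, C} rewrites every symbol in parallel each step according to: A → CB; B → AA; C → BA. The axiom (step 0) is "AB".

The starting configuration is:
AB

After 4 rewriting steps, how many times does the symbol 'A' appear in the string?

13

gen 0: AB
gen 1: CBAA
gen 2: BAAACBCB
gen 3: AACBCBCBBAAABAAA
gen 4: CBCBBAAABAAABAAAAACBCBCBAACBCBCB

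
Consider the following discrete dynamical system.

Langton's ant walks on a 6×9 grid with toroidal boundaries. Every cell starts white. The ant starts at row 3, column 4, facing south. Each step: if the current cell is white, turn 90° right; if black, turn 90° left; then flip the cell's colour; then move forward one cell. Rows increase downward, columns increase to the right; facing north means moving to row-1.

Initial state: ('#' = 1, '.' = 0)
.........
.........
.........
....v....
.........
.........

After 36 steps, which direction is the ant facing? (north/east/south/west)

step 0: .........
.........
.........
....v....
.........
.........
step 1: .........
.........
.........
...<#....
.........
.........
step 2: .........
.........
...^.....
...##....
.........
.........
step 3: .........
.........
...#>....
...##....
.........
.........
step 4: .........
.........
...##....
...#v....
.........
.........
step 5: .........
.........
...##....
...#.>...
.........
.........
step 6: .........
.........
...##....
...#.#...
.....v...
.........
step 7: .........
.........
...##....
...#.#...
....<#...
.........
step 8: .........
.........
...##....
...#^#...
....##...
.........
step 9: .........
.........
...##....
...##>...
....##...
.........
step 10: .........
.........
...##^...
...##....
....##...
.........
step 11: .........
.........
...###>..
...##....
....##...
.........
step 12: .........
.........
...####..
...##.v..
....##...
.........
step 13: .........
.........
...####..
...##<#..
....##...
.........
step 14: .........
.........
...##^#..
...####..
....##...
.........
step 15: .........
.........
...#<.#..
...####..
....##...
.........
step 16: .........
.........
...#..#..
...#v##..
....##...
.........
step 17: .........
.........
...#..#..
...#.>#..
....##...
.........
step 18: .........
.........
...#.^#..
...#..#..
....##...
.........
step 19: .........
.........
...#.#>..
...#..#..
....##...
.........
step 20: .........
......^..
...#.#...
...#..#..
....##...
.........
step 21: .........
......#>.
...#.#...
...#..#..
....##...
.........
step 22: .........
......##.
...#.#.v.
...#..#..
....##...
.........
step 23: .........
......##.
...#.#<#.
...#..#..
....##...
.........
step 24: .........
......^#.
...#.###.
...#..#..
....##...
.........
step 25: .........
.....<.#.
...#.###.
...#..#..
....##...
.........
step 26: .....^...
.....#.#.
...#.###.
...#..#..
....##...
.........
step 27: .....#>..
.....#.#.
...#.###.
...#..#..
....##...
.........
step 28: .....##..
.....#v#.
...#.###.
...#..#..
....##...
.........
step 29: .....##..
.....<##.
...#.###.
...#..#..
....##...
.........
step 30: .....##..
......##.
...#.v##.
...#..#..
....##...
.........
step 31: .....##..
......##.
...#..>#.
...#..#..
....##...
.........
step 32: .....##..
......^#.
...#...#.
...#..#..
....##...
.........
step 33: .....##..
.....<.#.
...#...#.
...#..#..
....##...
.........
step 34: .....^#..
.....#.#.
...#...#.
...#..#..
....##...
.........
step 35: ....<.#..
.....#.#.
...#...#.
...#..#..
....##...
.........
step 36: ....#.#..
.....#.#.
...#...#.
...#..#..
....##...
....^....

north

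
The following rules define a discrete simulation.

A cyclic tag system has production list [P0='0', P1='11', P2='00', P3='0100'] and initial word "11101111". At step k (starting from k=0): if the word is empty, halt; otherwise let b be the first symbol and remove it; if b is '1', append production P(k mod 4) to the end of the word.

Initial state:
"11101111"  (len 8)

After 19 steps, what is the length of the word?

13

0) "11101111"  (len 8)
1) "11011110"  (len 8)
2) "101111011"  (len 9)
3) "0111101100"  (len 10)
4) "111101100"  (len 9)
5) "111011000"  (len 9)
6) "1101100011"  (len 10)
7) "10110001100"  (len 11)
8) "01100011000100"  (len 14)
9) "1100011000100"  (len 13)
10) "10001100010011"  (len 14)
11) "000110001001100"  (len 15)
12) "00110001001100"  (len 14)
13) "0110001001100"  (len 13)
14) "110001001100"  (len 12)
15) "1000100110000"  (len 13)
16) "0001001100000100"  (len 16)
17) "001001100000100"  (len 15)
18) "01001100000100"  (len 14)
19) "1001100000100"  (len 13)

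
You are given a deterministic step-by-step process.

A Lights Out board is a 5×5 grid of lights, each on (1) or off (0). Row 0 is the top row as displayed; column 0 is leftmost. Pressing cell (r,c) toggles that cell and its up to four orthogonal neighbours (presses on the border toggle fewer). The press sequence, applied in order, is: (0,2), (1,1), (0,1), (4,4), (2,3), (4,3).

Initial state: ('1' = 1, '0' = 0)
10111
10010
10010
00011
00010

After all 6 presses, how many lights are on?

10

k=0  10111
10010
10010
00011
00010
k=1  11001
10110
10010
00011
00010
k=2  10001
01010
11010
00011
00010
k=3  01101
00010
11010
00011
00010
k=4  01101
00010
11010
00010
00001
k=5  01101
00000
11101
00000
00001
k=6  01101
00000
11101
00010
00110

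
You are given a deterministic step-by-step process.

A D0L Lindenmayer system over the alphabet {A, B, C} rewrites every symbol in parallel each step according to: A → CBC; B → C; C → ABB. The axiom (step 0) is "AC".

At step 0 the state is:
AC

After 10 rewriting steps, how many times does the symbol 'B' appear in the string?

2111

0) AC
1) CBCABB
2) ABBCABBCBCCC
3) CBCCCABBCBCCCABBCABBABBABB
4) ABBCABBABBABBCBCCCABBCABBABBABBCBCCCABBCBCCCCBCCCCBCCC
5) CBCCCABBCBCCCCBCCCCBCCCABBCABBABBABBCBCCCABBCBCCCCBCCCCBCCCABBCABBABBABBCBCCCABBCABBABBABBABBCABBABBABBABBCABBABBABB
6) ABBCABBABBABBCBCCCABBCABBABBABBABBCABBABBABBABBCABBABBABBC…CCCBCCCCBCCCCBCCCABBCBCCCCBCCCCBCCCCBCCCABBCBCCCCBCCCCBCCC  (len 242)
7) CBCCCABBCBCCCCBCCCCBCCCABBCABBABBABBCBCCCABBCBCCCCBCCCCBCC…BABBCABBABBABBCBCCCABBCABBABBABBABBCABBABBABBABBCABBABBABB  (len 518)
8) ABBCABBABBABBCBCCCABBCABBABBABBABBCABBABBABBABBCABBABBABBC…CCCBCCCCBCCCCBCCCABBCBCCCCBCCCCBCCCCBCCCABBCBCCCCBCCCCBCCC  (len 1084)
9) CBCCCABBCBCCCCBCCCCBCCCABBCABBABBABBCBCCCABBCBCCCCBCCCCBCC…BABBCABBABBABBCBCCCABBCABBABBABBABBCABBABBABBABBCABBABBABB  (len 2314)
10) ABBCABBABBABBCBCCCABBCABBABBABBABBCABBABBABBABBCABBABBABBC…CCCBCCCCBCCCCBCCCABBCBCCCCBCCCCBCCCCBCCCABBCBCCCCBCCCCBCCC  (len 4854)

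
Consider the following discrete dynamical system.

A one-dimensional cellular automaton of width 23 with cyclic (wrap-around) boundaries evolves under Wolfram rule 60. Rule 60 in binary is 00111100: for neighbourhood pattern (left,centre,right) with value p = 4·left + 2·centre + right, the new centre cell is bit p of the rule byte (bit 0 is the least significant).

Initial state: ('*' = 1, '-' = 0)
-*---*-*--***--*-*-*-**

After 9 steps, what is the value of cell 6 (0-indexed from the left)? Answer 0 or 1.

step 0: -*---*-*--***--*-*-*-**
step 1: ***--****-*--*-*******-
step 2: *--*-*---***-***------*
step 3: -*-****--*--**--*-----*
step 4: ****---*-**-*-*-**----*
step 5: ----*--***-******-*---*
step 6: *---**-*--**-----***--*
step 7: -*--*-***-*-*----*--*-*
step 8: ***-***--*****---**-***
step 9: ---**--*-*----*--*-**--

0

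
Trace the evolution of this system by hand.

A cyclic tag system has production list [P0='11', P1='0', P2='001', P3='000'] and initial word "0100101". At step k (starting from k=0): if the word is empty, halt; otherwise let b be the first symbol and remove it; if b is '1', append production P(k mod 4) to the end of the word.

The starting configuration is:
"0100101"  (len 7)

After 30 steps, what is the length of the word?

k=0  "0100101"  (len 7)
k=1  "100101"  (len 6)
k=2  "001010"  (len 6)
k=3  "01010"  (len 5)
k=4  "1010"  (len 4)
k=5  "01011"  (len 5)
k=6  "1011"  (len 4)
k=7  "011001"  (len 6)
k=8  "11001"  (len 5)
k=9  "100111"  (len 6)
k=10  "001110"  (len 6)
k=11  "01110"  (len 5)
k=12  "1110"  (len 4)
k=13  "11011"  (len 5)
k=14  "10110"  (len 5)
k=15  "0110001"  (len 7)
k=16  "110001"  (len 6)
k=17  "1000111"  (len 7)
k=18  "0001110"  (len 7)
k=19  "001110"  (len 6)
k=20  "01110"  (len 5)
k=21  "1110"  (len 4)
k=22  "1100"  (len 4)
k=23  "100001"  (len 6)
k=24  "00001000"  (len 8)
k=25  "0001000"  (len 7)
k=26  "001000"  (len 6)
k=27  "01000"  (len 5)
k=28  "1000"  (len 4)
k=29  "00011"  (len 5)
k=30  "0011"  (len 4)

4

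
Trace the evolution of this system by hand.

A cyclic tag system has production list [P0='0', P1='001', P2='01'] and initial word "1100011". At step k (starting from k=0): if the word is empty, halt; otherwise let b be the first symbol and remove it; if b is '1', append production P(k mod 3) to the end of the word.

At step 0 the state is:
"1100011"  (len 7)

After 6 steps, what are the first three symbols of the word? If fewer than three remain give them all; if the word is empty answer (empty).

100

0) "1100011"  (len 7)
1) "1000110"  (len 7)
2) "000110001"  (len 9)
3) "00110001"  (len 8)
4) "0110001"  (len 7)
5) "110001"  (len 6)
6) "1000101"  (len 7)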